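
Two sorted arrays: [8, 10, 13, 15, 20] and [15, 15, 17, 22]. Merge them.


Compare heads, take smaller each step.
Merged: [8, 10, 13, 15, 15, 15, 17, 20, 22]


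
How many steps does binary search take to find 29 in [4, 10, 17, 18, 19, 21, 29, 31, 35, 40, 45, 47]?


Search for 29:
[0,11] mid=5 arr[5]=21
[6,11] mid=8 arr[8]=35
[6,7] mid=6 arr[6]=29
Total: 3 comparisons


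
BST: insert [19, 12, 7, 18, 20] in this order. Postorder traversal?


Root = 19; build tree by BST insertion.
Postorder traversal: [7, 18, 12, 20, 19]


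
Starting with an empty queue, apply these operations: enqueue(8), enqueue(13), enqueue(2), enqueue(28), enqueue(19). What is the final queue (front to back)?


enqueue(8) -> [8]
enqueue(13) -> [8, 13]
enqueue(2) -> [8, 13, 2]
enqueue(28) -> [8, 13, 2, 28]
enqueue(19) -> [8, 13, 2, 28, 19]
Final queue (front to back): [8, 13, 2, 28, 19]


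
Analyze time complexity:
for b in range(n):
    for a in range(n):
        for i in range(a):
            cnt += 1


Per nesting level: O(n) * O(n) * O(n) [triangular over a] = O(n^3)
Complexity: O(n^3)


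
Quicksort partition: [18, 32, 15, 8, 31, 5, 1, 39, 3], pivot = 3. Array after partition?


Elements <= 3 go left of pivot.
Result: [1, 3, 15, 8, 31, 5, 18, 39, 32], pivot at index 1


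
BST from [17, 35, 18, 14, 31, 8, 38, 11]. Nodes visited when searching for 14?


BST root = 17
Search for 14: compare at each node
Path: [17, 14]


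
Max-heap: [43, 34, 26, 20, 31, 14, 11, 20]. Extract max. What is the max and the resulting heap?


Max = 43
Replace root with last, heapify down
Resulting heap: [34, 31, 26, 20, 20, 14, 11]


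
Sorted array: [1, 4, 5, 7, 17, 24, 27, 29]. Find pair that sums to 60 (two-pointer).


Two pointers: lo=0, hi=7
No pair sums to 60


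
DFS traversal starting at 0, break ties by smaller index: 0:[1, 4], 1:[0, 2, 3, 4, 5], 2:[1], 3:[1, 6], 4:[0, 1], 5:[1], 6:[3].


DFS stack-based: start with [0]
Visit order: [0, 1, 2, 3, 6, 4, 5]


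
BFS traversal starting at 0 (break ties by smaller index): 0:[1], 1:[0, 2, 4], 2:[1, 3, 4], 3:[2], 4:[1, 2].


BFS queue: start with [0]
Visit order: [0, 1, 2, 4, 3]


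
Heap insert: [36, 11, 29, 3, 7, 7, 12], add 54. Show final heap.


Append 54: [36, 11, 29, 3, 7, 7, 12, 54]
Bubble up: swap idx 7(54) with idx 3(3); swap idx 3(54) with idx 1(11); swap idx 1(54) with idx 0(36)
Result: [54, 36, 29, 11, 7, 7, 12, 3]


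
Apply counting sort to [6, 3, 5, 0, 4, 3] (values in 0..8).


Count array: [1, 0, 0, 2, 1, 1, 1, 0, 0]
Reconstruct: [0, 3, 3, 4, 5, 6]


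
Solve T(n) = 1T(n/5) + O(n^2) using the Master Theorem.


a=1, b=5, c=2. log_5(1)=0 < c=2. Case 3: O(n^c) = O(n^2)
Complexity: O(n^2)


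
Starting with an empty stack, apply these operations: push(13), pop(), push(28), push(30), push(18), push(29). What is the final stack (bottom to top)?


push(13) -> [13]
pop() returns 13 -> []
push(28) -> [28]
push(30) -> [28, 30]
push(18) -> [28, 30, 18]
push(29) -> [28, 30, 18, 29]
Final stack (bottom to top): [28, 30, 18, 29]


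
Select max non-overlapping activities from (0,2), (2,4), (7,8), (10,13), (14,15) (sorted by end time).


Greedy: pick earliest-ending, then skip overlaps.
Selected (5 activities): [(0, 2), (2, 4), (7, 8), (10, 13), (14, 15)]


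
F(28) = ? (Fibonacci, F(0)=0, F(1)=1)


F(n)=F(n-1)+F(n-2)
...F(26)=121393, F(27)=196418, F(28)=317811


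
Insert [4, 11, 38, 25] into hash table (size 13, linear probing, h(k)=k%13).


Insertions: 4->slot 4; 11->slot 11; 38->slot 12; 25->slot 0
Table: [25, None, None, None, 4, None, None, None, None, None, None, 11, 38]


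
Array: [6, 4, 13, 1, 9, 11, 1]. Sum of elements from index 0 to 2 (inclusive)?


Prefix sums: [0, 6, 10, 23, 24, 33, 44, 45]
Sum[0..2] = prefix[3] - prefix[0] = 23 - 0 = 23


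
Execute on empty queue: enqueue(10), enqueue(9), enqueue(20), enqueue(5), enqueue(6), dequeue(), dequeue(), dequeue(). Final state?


enqueue(10) -> [10]
enqueue(9) -> [10, 9]
enqueue(20) -> [10, 9, 20]
enqueue(5) -> [10, 9, 20, 5]
enqueue(6) -> [10, 9, 20, 5, 6]
dequeue() returns 10 -> [9, 20, 5, 6]
dequeue() returns 9 -> [20, 5, 6]
dequeue() returns 20 -> [5, 6]
Final queue (front to back): [5, 6]


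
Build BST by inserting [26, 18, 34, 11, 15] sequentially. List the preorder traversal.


Root = 26; build tree by BST insertion.
Preorder traversal: [26, 18, 11, 15, 34]


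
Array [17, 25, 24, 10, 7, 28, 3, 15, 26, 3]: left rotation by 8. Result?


Left rotate by 8: [26, 3, 17, 25, 24, 10, 7, 28, 3, 15]


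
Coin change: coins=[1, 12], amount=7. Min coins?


dp[0]=0; dp[i]=1+min(dp[i-c] for c in coins)
...dp[2]=2, dp[3]=3, dp[4]=4, dp[5]=5, dp[6]=6, dp[7]=7
Minimum coins for 7 = 7


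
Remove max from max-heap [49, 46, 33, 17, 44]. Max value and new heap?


Max = 49
Replace root with last, heapify down
Resulting heap: [46, 44, 33, 17]


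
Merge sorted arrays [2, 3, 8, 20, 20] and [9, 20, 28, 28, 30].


Compare heads, take smaller each step.
Merged: [2, 3, 8, 9, 20, 20, 20, 28, 28, 30]


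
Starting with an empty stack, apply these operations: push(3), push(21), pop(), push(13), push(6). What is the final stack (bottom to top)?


push(3) -> [3]
push(21) -> [3, 21]
pop() returns 21 -> [3]
push(13) -> [3, 13]
push(6) -> [3, 13, 6]
Final stack (bottom to top): [3, 13, 6]


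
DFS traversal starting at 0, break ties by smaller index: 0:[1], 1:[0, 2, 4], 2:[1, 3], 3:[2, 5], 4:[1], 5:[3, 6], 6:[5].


DFS stack-based: start with [0]
Visit order: [0, 1, 2, 3, 5, 6, 4]


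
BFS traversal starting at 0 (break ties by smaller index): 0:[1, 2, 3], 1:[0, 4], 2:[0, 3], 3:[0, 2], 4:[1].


BFS queue: start with [0]
Visit order: [0, 1, 2, 3, 4]


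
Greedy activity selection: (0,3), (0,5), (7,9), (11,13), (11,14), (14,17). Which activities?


Greedy: pick earliest-ending, then skip overlaps.
Selected (4 activities): [(0, 3), (7, 9), (11, 13), (14, 17)]


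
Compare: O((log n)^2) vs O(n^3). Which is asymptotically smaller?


polylogarithmic grows slower than cubic
O((log n)^2) is asymptotically smaller; O(n^3) grows faster


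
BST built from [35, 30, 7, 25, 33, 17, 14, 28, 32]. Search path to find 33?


BST root = 35
Search for 33: compare at each node
Path: [35, 30, 33]


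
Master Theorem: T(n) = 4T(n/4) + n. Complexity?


a=4, b=4, c=1. log_4(4)=1 = c=1. Case 2: O(n^c log n) = O(n log n)
Complexity: O(n log n)


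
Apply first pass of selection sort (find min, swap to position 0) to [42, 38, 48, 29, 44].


After one pass: [29, 38, 48, 42, 44]


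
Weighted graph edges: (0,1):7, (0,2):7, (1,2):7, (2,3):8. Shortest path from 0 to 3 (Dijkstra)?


Dijkstra from 0:
Distances: {0: 0, 1: 7, 2: 7, 3: 15}
Shortest distance to 3 = 15, path = [0, 2, 3]


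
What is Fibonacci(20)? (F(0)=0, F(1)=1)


F(n)=F(n-1)+F(n-2)
...F(18)=2584, F(19)=4181, F(20)=6765


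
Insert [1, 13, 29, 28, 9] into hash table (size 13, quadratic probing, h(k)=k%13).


Insertions: 1->slot 1; 13->slot 0; 29->slot 3; 28->slot 2; 9->slot 9
Table: [13, 1, 28, 29, None, None, None, None, None, 9, None, None, None]


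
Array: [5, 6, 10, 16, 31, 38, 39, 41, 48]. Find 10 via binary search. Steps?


Search for 10:
[0,8] mid=4 arr[4]=31
[0,3] mid=1 arr[1]=6
[2,3] mid=2 arr[2]=10
Total: 3 comparisons


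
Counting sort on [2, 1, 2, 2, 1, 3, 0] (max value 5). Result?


Count array: [1, 2, 3, 1, 0, 0]
Reconstruct: [0, 1, 1, 2, 2, 2, 3]


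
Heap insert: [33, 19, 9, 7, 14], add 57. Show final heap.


Append 57: [33, 19, 9, 7, 14, 57]
Bubble up: swap idx 5(57) with idx 2(9); swap idx 2(57) with idx 0(33)
Result: [57, 19, 33, 7, 14, 9]


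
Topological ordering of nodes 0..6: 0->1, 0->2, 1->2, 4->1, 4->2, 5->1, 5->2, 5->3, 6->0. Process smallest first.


Kahn's algorithm, process smallest node first
Order: [4, 5, 3, 6, 0, 1, 2]


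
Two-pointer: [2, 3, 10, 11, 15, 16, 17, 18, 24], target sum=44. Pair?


Two pointers: lo=0, hi=8
No pair sums to 44


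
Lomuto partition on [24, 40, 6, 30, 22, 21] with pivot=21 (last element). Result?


Elements <= 21 go left of pivot.
Result: [6, 21, 24, 30, 22, 40], pivot at index 1


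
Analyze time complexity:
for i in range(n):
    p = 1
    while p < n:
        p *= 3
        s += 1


Per nesting level: O(n) * O(log n) = O(n log n)
Complexity: O(n log n)


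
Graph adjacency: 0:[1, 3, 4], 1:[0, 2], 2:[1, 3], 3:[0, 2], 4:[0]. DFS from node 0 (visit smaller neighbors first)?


DFS stack-based: start with [0]
Visit order: [0, 1, 2, 3, 4]


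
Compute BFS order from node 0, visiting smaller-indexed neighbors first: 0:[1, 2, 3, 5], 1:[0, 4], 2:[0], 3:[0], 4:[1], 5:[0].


BFS queue: start with [0]
Visit order: [0, 1, 2, 3, 5, 4]


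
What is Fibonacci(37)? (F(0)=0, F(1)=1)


F(n)=F(n-1)+F(n-2)
...F(35)=9227465, F(36)=14930352, F(37)=24157817


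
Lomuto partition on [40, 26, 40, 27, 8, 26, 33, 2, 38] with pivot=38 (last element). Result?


Elements <= 38 go left of pivot.
Result: [26, 27, 8, 26, 33, 2, 38, 40, 40], pivot at index 6


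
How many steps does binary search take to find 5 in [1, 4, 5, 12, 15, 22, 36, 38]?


Search for 5:
[0,7] mid=3 arr[3]=12
[0,2] mid=1 arr[1]=4
[2,2] mid=2 arr[2]=5
Total: 3 comparisons


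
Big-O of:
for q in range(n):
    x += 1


Per nesting level: O(n) = O(n)
Complexity: O(n)


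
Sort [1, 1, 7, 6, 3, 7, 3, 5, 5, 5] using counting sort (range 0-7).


Count array: [0, 2, 0, 2, 0, 3, 1, 2]
Reconstruct: [1, 1, 3, 3, 5, 5, 5, 6, 7, 7]


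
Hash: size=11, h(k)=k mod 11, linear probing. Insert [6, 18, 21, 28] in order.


Insertions: 6->slot 6; 18->slot 7; 21->slot 10; 28->slot 8
Table: [None, None, None, None, None, None, 6, 18, 28, None, 21]


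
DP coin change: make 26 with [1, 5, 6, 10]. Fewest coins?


dp[0]=0; dp[i]=1+min(dp[i-c] for c in coins)
...dp[21]=3, dp[22]=3, dp[23]=4, dp[24]=4, dp[25]=3, dp[26]=3
Minimum coins for 26 = 3


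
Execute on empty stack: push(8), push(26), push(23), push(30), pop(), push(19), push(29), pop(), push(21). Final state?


push(8) -> [8]
push(26) -> [8, 26]
push(23) -> [8, 26, 23]
push(30) -> [8, 26, 23, 30]
pop() returns 30 -> [8, 26, 23]
push(19) -> [8, 26, 23, 19]
push(29) -> [8, 26, 23, 19, 29]
pop() returns 29 -> [8, 26, 23, 19]
push(21) -> [8, 26, 23, 19, 21]
Final stack (bottom to top): [8, 26, 23, 19, 21]


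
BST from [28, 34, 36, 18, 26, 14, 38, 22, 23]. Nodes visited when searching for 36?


BST root = 28
Search for 36: compare at each node
Path: [28, 34, 36]


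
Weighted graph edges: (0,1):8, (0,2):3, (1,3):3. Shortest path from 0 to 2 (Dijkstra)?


Dijkstra from 0:
Distances: {0: 0, 1: 8, 2: 3, 3: 11}
Shortest distance to 2 = 3, path = [0, 2]


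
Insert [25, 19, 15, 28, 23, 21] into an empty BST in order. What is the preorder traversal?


Root = 25; build tree by BST insertion.
Preorder traversal: [25, 19, 15, 23, 21, 28]


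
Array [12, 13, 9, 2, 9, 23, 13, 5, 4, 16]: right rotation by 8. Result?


Right rotate by 8: [9, 2, 9, 23, 13, 5, 4, 16, 12, 13]


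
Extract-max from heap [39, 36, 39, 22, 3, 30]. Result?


Max = 39
Replace root with last, heapify down
Resulting heap: [39, 36, 30, 22, 3]


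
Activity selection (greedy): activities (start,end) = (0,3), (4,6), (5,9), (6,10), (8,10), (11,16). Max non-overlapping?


Greedy: pick earliest-ending, then skip overlaps.
Selected (4 activities): [(0, 3), (4, 6), (6, 10), (11, 16)]


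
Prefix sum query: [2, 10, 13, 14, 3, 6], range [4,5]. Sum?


Prefix sums: [0, 2, 12, 25, 39, 42, 48]
Sum[4..5] = prefix[6] - prefix[4] = 48 - 39 = 9


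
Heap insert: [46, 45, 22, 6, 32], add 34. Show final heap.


Append 34: [46, 45, 22, 6, 32, 34]
Bubble up: swap idx 5(34) with idx 2(22)
Result: [46, 45, 34, 6, 32, 22]


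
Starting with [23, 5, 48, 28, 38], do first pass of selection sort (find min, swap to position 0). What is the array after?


After one pass: [5, 23, 48, 28, 38]


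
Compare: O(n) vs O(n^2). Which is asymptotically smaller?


linear grows slower than quadratic
O(n) is asymptotically smaller; O(n^2) grows faster


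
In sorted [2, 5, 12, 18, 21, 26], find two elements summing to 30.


Two pointers: lo=0, hi=5
Found pair: (12, 18) summing to 30


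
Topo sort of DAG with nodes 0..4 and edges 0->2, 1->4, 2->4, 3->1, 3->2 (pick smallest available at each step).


Kahn's algorithm, process smallest node first
Order: [0, 3, 1, 2, 4]


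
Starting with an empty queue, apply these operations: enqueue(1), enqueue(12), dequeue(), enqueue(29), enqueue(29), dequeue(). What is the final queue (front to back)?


enqueue(1) -> [1]
enqueue(12) -> [1, 12]
dequeue() returns 1 -> [12]
enqueue(29) -> [12, 29]
enqueue(29) -> [12, 29, 29]
dequeue() returns 12 -> [29, 29]
Final queue (front to back): [29, 29]


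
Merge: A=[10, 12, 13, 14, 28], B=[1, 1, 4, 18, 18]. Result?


Compare heads, take smaller each step.
Merged: [1, 1, 4, 10, 12, 13, 14, 18, 18, 28]


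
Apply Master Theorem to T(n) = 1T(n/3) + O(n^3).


a=1, b=3, c=3. log_3(1)=0 < c=3. Case 3: O(n^c) = O(n^3)
Complexity: O(n^3)


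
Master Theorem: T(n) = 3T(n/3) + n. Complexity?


a=3, b=3, c=1. log_3(3)=1 = c=1. Case 2: O(n^c log n) = O(n log n)
Complexity: O(n log n)


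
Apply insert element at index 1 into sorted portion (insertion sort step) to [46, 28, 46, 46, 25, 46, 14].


After one pass: [28, 46, 46, 46, 25, 46, 14]


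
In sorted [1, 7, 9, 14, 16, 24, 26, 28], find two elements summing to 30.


Two pointers: lo=0, hi=7
Found pair: (14, 16) summing to 30


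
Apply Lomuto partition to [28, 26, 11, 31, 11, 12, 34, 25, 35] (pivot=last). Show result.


Elements <= 35 go left of pivot.
Result: [28, 26, 11, 31, 11, 12, 34, 25, 35], pivot at index 8


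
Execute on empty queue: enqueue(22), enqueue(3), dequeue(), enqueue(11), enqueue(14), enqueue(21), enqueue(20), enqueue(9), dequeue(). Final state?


enqueue(22) -> [22]
enqueue(3) -> [22, 3]
dequeue() returns 22 -> [3]
enqueue(11) -> [3, 11]
enqueue(14) -> [3, 11, 14]
enqueue(21) -> [3, 11, 14, 21]
enqueue(20) -> [3, 11, 14, 21, 20]
enqueue(9) -> [3, 11, 14, 21, 20, 9]
dequeue() returns 3 -> [11, 14, 21, 20, 9]
Final queue (front to back): [11, 14, 21, 20, 9]


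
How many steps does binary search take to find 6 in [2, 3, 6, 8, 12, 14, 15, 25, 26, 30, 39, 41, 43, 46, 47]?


Search for 6:
[0,14] mid=7 arr[7]=25
[0,6] mid=3 arr[3]=8
[0,2] mid=1 arr[1]=3
[2,2] mid=2 arr[2]=6
Total: 4 comparisons


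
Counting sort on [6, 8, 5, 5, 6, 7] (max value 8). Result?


Count array: [0, 0, 0, 0, 0, 2, 2, 1, 1]
Reconstruct: [5, 5, 6, 6, 7, 8]


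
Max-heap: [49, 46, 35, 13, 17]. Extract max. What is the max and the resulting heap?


Max = 49
Replace root with last, heapify down
Resulting heap: [46, 17, 35, 13]


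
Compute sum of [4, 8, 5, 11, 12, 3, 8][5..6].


Prefix sums: [0, 4, 12, 17, 28, 40, 43, 51]
Sum[5..6] = prefix[7] - prefix[5] = 51 - 40 = 11


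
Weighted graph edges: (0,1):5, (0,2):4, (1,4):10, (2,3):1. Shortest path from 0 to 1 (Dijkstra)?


Dijkstra from 0:
Distances: {0: 0, 1: 5, 2: 4, 3: 5, 4: 15}
Shortest distance to 1 = 5, path = [0, 1]


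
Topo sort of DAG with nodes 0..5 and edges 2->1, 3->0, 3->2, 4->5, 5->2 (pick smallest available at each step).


Kahn's algorithm, process smallest node first
Order: [3, 0, 4, 5, 2, 1]


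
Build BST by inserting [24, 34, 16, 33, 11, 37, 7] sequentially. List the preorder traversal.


Root = 24; build tree by BST insertion.
Preorder traversal: [24, 16, 11, 7, 34, 33, 37]


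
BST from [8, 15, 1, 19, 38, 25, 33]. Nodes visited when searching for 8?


BST root = 8
Search for 8: compare at each node
Path: [8]


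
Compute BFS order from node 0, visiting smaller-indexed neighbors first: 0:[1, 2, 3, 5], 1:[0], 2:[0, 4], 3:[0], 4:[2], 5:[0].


BFS queue: start with [0]
Visit order: [0, 1, 2, 3, 5, 4]


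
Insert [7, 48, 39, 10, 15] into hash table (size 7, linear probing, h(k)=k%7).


Insertions: 7->slot 0; 48->slot 6; 39->slot 4; 10->slot 3; 15->slot 1
Table: [7, 15, None, 10, 39, None, 48]


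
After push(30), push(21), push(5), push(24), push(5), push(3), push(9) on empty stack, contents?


push(30) -> [30]
push(21) -> [30, 21]
push(5) -> [30, 21, 5]
push(24) -> [30, 21, 5, 24]
push(5) -> [30, 21, 5, 24, 5]
push(3) -> [30, 21, 5, 24, 5, 3]
push(9) -> [30, 21, 5, 24, 5, 3, 9]
Final stack (bottom to top): [30, 21, 5, 24, 5, 3, 9]


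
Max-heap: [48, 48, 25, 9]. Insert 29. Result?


Append 29: [48, 48, 25, 9, 29]
Bubble up: no swaps needed
Result: [48, 48, 25, 9, 29]


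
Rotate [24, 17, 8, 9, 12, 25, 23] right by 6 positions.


Right rotate by 6: [17, 8, 9, 12, 25, 23, 24]


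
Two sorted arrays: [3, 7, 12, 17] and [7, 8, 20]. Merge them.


Compare heads, take smaller each step.
Merged: [3, 7, 7, 8, 12, 17, 20]


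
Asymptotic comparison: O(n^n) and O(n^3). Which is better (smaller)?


cubic grows slower than n^n
O(n^3) is asymptotically smaller; O(n^n) grows faster


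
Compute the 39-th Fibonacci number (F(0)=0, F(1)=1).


F(n)=F(n-1)+F(n-2)
...F(37)=24157817, F(38)=39088169, F(39)=63245986


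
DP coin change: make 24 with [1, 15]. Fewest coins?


dp[0]=0; dp[i]=1+min(dp[i-c] for c in coins)
...dp[19]=5, dp[20]=6, dp[21]=7, dp[22]=8, dp[23]=9, dp[24]=10
Minimum coins for 24 = 10


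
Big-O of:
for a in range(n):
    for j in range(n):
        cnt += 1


Per nesting level: O(n) * O(n) = O(n^2)
Complexity: O(n^2)


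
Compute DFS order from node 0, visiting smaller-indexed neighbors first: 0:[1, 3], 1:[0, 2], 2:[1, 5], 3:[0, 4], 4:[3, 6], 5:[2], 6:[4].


DFS stack-based: start with [0]
Visit order: [0, 1, 2, 5, 3, 4, 6]


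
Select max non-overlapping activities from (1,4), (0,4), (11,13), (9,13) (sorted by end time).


Greedy: pick earliest-ending, then skip overlaps.
Selected (2 activities): [(1, 4), (11, 13)]


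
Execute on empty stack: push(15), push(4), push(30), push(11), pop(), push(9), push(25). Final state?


push(15) -> [15]
push(4) -> [15, 4]
push(30) -> [15, 4, 30]
push(11) -> [15, 4, 30, 11]
pop() returns 11 -> [15, 4, 30]
push(9) -> [15, 4, 30, 9]
push(25) -> [15, 4, 30, 9, 25]
Final stack (bottom to top): [15, 4, 30, 9, 25]


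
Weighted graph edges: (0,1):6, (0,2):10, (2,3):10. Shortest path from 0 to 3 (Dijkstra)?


Dijkstra from 0:
Distances: {0: 0, 1: 6, 2: 10, 3: 20}
Shortest distance to 3 = 20, path = [0, 2, 3]


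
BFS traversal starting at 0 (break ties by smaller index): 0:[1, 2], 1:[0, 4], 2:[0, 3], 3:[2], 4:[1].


BFS queue: start with [0]
Visit order: [0, 1, 2, 4, 3]


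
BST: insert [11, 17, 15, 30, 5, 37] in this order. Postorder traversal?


Root = 11; build tree by BST insertion.
Postorder traversal: [5, 15, 37, 30, 17, 11]


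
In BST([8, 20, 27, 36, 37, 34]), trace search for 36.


BST root = 8
Search for 36: compare at each node
Path: [8, 20, 27, 36]


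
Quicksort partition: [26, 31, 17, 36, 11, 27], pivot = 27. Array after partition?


Elements <= 27 go left of pivot.
Result: [26, 17, 11, 27, 31, 36], pivot at index 3


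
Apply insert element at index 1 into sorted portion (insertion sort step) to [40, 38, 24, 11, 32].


After one pass: [38, 40, 24, 11, 32]


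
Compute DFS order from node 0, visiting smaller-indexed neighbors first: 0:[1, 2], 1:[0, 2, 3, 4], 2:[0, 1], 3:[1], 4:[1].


DFS stack-based: start with [0]
Visit order: [0, 1, 2, 3, 4]


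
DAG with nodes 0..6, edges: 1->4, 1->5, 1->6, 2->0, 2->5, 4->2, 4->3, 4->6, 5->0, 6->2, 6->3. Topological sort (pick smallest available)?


Kahn's algorithm, process smallest node first
Order: [1, 4, 6, 2, 3, 5, 0]


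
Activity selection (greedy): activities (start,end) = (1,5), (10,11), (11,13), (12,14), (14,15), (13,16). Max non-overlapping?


Greedy: pick earliest-ending, then skip overlaps.
Selected (4 activities): [(1, 5), (10, 11), (11, 13), (14, 15)]


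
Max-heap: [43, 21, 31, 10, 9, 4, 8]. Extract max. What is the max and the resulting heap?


Max = 43
Replace root with last, heapify down
Resulting heap: [31, 21, 8, 10, 9, 4]


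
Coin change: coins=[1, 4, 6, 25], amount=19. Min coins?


dp[0]=0; dp[i]=1+min(dp[i-c] for c in coins)
...dp[14]=3, dp[15]=4, dp[16]=3, dp[17]=4, dp[18]=3, dp[19]=4
Minimum coins for 19 = 4


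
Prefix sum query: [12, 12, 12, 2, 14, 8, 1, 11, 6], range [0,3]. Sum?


Prefix sums: [0, 12, 24, 36, 38, 52, 60, 61, 72, 78]
Sum[0..3] = prefix[4] - prefix[0] = 38 - 0 = 38


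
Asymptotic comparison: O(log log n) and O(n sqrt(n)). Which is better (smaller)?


double-logarithmic grows slower than n^1.5
O(log log n) is asymptotically smaller; O(n sqrt(n)) grows faster


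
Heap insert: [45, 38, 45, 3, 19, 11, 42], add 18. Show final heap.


Append 18: [45, 38, 45, 3, 19, 11, 42, 18]
Bubble up: swap idx 7(18) with idx 3(3)
Result: [45, 38, 45, 18, 19, 11, 42, 3]


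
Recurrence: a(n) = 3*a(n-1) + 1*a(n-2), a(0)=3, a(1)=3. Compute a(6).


Build bottom-up:
...a(4)=129, a(5)=426, a(6)=3*426+1*129=1407


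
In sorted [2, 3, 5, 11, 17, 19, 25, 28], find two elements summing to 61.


Two pointers: lo=0, hi=7
No pair sums to 61


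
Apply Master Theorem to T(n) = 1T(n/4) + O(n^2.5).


a=1, b=4, c=2.5. log_4(1)=0 < c=2.5. Case 3: O(n^c) = O(n^2.500)
Complexity: O(n^2.500)


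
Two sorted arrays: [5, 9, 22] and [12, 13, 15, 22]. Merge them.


Compare heads, take smaller each step.
Merged: [5, 9, 12, 13, 15, 22, 22]


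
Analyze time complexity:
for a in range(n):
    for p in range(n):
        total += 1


Per nesting level: O(n) * O(n) = O(n^2)
Complexity: O(n^2)


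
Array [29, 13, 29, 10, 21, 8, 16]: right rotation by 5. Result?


Right rotate by 5: [29, 10, 21, 8, 16, 29, 13]


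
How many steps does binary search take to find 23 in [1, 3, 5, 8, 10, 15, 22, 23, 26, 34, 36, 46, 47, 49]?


Search for 23:
[0,13] mid=6 arr[6]=22
[7,13] mid=10 arr[10]=36
[7,9] mid=8 arr[8]=26
[7,7] mid=7 arr[7]=23
Total: 4 comparisons


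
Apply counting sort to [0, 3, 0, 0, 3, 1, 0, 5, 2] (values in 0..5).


Count array: [4, 1, 1, 2, 0, 1]
Reconstruct: [0, 0, 0, 0, 1, 2, 3, 3, 5]


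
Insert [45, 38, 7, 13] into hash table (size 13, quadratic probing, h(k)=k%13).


Insertions: 45->slot 6; 38->slot 12; 7->slot 7; 13->slot 0
Table: [13, None, None, None, None, None, 45, 7, None, None, None, None, 38]


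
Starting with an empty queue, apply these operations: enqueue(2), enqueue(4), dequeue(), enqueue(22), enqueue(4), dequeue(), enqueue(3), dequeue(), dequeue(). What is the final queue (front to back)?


enqueue(2) -> [2]
enqueue(4) -> [2, 4]
dequeue() returns 2 -> [4]
enqueue(22) -> [4, 22]
enqueue(4) -> [4, 22, 4]
dequeue() returns 4 -> [22, 4]
enqueue(3) -> [22, 4, 3]
dequeue() returns 22 -> [4, 3]
dequeue() returns 4 -> [3]
Final queue (front to back): [3]


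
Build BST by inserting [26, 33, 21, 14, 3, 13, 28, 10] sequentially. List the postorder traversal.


Root = 26; build tree by BST insertion.
Postorder traversal: [10, 13, 3, 14, 21, 28, 33, 26]


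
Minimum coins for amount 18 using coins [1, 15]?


dp[0]=0; dp[i]=1+min(dp[i-c] for c in coins)
...dp[13]=13, dp[14]=14, dp[15]=1, dp[16]=2, dp[17]=3, dp[18]=4
Minimum coins for 18 = 4


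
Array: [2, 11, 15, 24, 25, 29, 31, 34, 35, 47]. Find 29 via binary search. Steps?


Search for 29:
[0,9] mid=4 arr[4]=25
[5,9] mid=7 arr[7]=34
[5,6] mid=5 arr[5]=29
Total: 3 comparisons


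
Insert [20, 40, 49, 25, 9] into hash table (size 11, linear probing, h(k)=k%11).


Insertions: 20->slot 9; 40->slot 7; 49->slot 5; 25->slot 3; 9->slot 10
Table: [None, None, None, 25, None, 49, None, 40, None, 20, 9]


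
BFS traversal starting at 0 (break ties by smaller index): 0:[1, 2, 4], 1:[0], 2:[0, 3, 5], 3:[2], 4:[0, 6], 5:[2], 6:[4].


BFS queue: start with [0]
Visit order: [0, 1, 2, 4, 3, 5, 6]


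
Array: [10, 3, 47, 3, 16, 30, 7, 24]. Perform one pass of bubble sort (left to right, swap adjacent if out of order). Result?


After one pass: [3, 10, 3, 16, 30, 7, 24, 47]


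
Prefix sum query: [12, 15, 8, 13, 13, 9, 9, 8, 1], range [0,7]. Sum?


Prefix sums: [0, 12, 27, 35, 48, 61, 70, 79, 87, 88]
Sum[0..7] = prefix[8] - prefix[0] = 87 - 0 = 87


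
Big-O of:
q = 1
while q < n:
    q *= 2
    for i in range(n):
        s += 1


Per nesting level: O(log n) * O(n) = O(n log n)
Complexity: O(n log n)


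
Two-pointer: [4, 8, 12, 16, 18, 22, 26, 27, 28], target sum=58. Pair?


Two pointers: lo=0, hi=8
No pair sums to 58


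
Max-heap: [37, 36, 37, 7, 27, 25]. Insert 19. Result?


Append 19: [37, 36, 37, 7, 27, 25, 19]
Bubble up: no swaps needed
Result: [37, 36, 37, 7, 27, 25, 19]


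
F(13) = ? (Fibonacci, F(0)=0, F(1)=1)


F(n)=F(n-1)+F(n-2)
...F(11)=89, F(12)=144, F(13)=233


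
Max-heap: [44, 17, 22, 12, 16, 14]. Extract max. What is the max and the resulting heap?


Max = 44
Replace root with last, heapify down
Resulting heap: [22, 17, 14, 12, 16]


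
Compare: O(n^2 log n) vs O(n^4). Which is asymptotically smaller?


n^2 log n grows slower than quartic
O(n^2 log n) is asymptotically smaller; O(n^4) grows faster


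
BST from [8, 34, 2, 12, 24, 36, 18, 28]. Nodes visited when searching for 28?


BST root = 8
Search for 28: compare at each node
Path: [8, 34, 12, 24, 28]


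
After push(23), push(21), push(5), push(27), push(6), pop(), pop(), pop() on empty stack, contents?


push(23) -> [23]
push(21) -> [23, 21]
push(5) -> [23, 21, 5]
push(27) -> [23, 21, 5, 27]
push(6) -> [23, 21, 5, 27, 6]
pop() returns 6 -> [23, 21, 5, 27]
pop() returns 27 -> [23, 21, 5]
pop() returns 5 -> [23, 21]
Final stack (bottom to top): [23, 21]


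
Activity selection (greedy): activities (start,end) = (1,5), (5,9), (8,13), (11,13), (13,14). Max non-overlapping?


Greedy: pick earliest-ending, then skip overlaps.
Selected (4 activities): [(1, 5), (5, 9), (11, 13), (13, 14)]


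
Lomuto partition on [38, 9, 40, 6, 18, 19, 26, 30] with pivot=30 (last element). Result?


Elements <= 30 go left of pivot.
Result: [9, 6, 18, 19, 26, 30, 40, 38], pivot at index 5


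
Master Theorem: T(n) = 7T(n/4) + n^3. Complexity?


a=7, b=4, c=3. log_4(7)=1.404 < c=3. Case 3: O(n^c) = O(n^3)
Complexity: O(n^3)


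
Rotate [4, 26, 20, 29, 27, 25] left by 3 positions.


Left rotate by 3: [29, 27, 25, 4, 26, 20]


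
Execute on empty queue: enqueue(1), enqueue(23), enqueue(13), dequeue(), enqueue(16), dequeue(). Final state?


enqueue(1) -> [1]
enqueue(23) -> [1, 23]
enqueue(13) -> [1, 23, 13]
dequeue() returns 1 -> [23, 13]
enqueue(16) -> [23, 13, 16]
dequeue() returns 23 -> [13, 16]
Final queue (front to back): [13, 16]


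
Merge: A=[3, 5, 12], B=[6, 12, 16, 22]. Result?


Compare heads, take smaller each step.
Merged: [3, 5, 6, 12, 12, 16, 22]


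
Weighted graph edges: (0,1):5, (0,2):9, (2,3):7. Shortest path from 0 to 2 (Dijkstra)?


Dijkstra from 0:
Distances: {0: 0, 1: 5, 2: 9, 3: 16}
Shortest distance to 2 = 9, path = [0, 2]


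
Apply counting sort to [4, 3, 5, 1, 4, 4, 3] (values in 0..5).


Count array: [0, 1, 0, 2, 3, 1]
Reconstruct: [1, 3, 3, 4, 4, 4, 5]


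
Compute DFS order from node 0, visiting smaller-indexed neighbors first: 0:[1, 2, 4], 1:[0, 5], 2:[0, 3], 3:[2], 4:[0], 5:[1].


DFS stack-based: start with [0]
Visit order: [0, 1, 5, 2, 3, 4]


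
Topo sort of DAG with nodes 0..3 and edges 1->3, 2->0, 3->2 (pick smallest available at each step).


Kahn's algorithm, process smallest node first
Order: [1, 3, 2, 0]


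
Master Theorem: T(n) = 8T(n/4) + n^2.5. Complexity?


a=8, b=4, c=2.5. log_4(8)=1.5 < c=2.5. Case 3: O(n^c) = O(n^2.500)
Complexity: O(n^2.500)


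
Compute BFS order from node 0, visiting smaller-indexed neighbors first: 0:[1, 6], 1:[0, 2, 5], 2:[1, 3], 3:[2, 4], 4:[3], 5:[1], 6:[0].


BFS queue: start with [0]
Visit order: [0, 1, 6, 2, 5, 3, 4]


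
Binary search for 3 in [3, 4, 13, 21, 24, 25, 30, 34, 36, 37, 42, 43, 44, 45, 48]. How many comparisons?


Search for 3:
[0,14] mid=7 arr[7]=34
[0,6] mid=3 arr[3]=21
[0,2] mid=1 arr[1]=4
[0,0] mid=0 arr[0]=3
Total: 4 comparisons


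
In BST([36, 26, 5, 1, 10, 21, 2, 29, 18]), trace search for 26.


BST root = 36
Search for 26: compare at each node
Path: [36, 26]


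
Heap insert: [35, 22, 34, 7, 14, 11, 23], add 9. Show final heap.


Append 9: [35, 22, 34, 7, 14, 11, 23, 9]
Bubble up: swap idx 7(9) with idx 3(7)
Result: [35, 22, 34, 9, 14, 11, 23, 7]


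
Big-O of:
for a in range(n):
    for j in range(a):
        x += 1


Per nesting level: O(n) * O(n) [triangular over a] = O(n^2)
Complexity: O(n^2)


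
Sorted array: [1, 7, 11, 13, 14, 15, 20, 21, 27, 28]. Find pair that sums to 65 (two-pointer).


Two pointers: lo=0, hi=9
No pair sums to 65


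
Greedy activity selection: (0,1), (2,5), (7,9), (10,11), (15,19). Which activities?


Greedy: pick earliest-ending, then skip overlaps.
Selected (5 activities): [(0, 1), (2, 5), (7, 9), (10, 11), (15, 19)]


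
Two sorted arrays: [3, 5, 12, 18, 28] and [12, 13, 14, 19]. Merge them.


Compare heads, take smaller each step.
Merged: [3, 5, 12, 12, 13, 14, 18, 19, 28]


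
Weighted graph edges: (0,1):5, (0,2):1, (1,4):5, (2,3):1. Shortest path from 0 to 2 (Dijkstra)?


Dijkstra from 0:
Distances: {0: 0, 1: 5, 2: 1, 3: 2, 4: 10}
Shortest distance to 2 = 1, path = [0, 2]


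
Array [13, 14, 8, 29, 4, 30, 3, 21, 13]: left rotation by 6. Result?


Left rotate by 6: [3, 21, 13, 13, 14, 8, 29, 4, 30]


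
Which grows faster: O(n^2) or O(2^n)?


quadratic grows slower than exponential
O(n^2) is asymptotically smaller; O(2^n) grows faster


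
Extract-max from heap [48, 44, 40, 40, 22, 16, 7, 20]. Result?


Max = 48
Replace root with last, heapify down
Resulting heap: [44, 40, 40, 20, 22, 16, 7]


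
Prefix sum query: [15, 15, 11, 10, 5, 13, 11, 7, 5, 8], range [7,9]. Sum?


Prefix sums: [0, 15, 30, 41, 51, 56, 69, 80, 87, 92, 100]
Sum[7..9] = prefix[10] - prefix[7] = 100 - 80 = 20


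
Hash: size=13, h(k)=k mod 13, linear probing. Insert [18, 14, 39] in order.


Insertions: 18->slot 5; 14->slot 1; 39->slot 0
Table: [39, 14, None, None, None, 18, None, None, None, None, None, None, None]


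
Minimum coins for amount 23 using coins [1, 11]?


dp[0]=0; dp[i]=1+min(dp[i-c] for c in coins)
...dp[18]=8, dp[19]=9, dp[20]=10, dp[21]=11, dp[22]=2, dp[23]=3
Minimum coins for 23 = 3


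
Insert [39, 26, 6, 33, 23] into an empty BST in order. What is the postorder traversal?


Root = 39; build tree by BST insertion.
Postorder traversal: [23, 6, 33, 26, 39]


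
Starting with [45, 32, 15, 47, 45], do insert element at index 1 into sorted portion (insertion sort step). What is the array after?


After one pass: [32, 45, 15, 47, 45]


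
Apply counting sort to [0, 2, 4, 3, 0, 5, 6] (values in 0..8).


Count array: [2, 0, 1, 1, 1, 1, 1, 0, 0]
Reconstruct: [0, 0, 2, 3, 4, 5, 6]


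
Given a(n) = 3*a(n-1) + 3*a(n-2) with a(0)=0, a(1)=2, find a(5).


Build bottom-up:
...a(3)=24, a(4)=90, a(5)=3*90+3*24=342


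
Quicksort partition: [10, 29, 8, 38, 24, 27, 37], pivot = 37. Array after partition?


Elements <= 37 go left of pivot.
Result: [10, 29, 8, 24, 27, 37, 38], pivot at index 5


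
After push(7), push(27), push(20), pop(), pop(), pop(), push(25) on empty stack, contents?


push(7) -> [7]
push(27) -> [7, 27]
push(20) -> [7, 27, 20]
pop() returns 20 -> [7, 27]
pop() returns 27 -> [7]
pop() returns 7 -> []
push(25) -> [25]
Final stack (bottom to top): [25]


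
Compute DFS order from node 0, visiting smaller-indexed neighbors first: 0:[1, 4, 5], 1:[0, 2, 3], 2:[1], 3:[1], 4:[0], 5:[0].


DFS stack-based: start with [0]
Visit order: [0, 1, 2, 3, 4, 5]


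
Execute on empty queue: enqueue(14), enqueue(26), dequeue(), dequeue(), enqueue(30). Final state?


enqueue(14) -> [14]
enqueue(26) -> [14, 26]
dequeue() returns 14 -> [26]
dequeue() returns 26 -> []
enqueue(30) -> [30]
Final queue (front to back): [30]


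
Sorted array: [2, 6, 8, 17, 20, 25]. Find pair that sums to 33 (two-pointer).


Two pointers: lo=0, hi=5
Found pair: (8, 25) summing to 33


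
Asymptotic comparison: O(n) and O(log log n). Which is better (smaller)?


double-logarithmic grows slower than linear
O(log log n) is asymptotically smaller; O(n) grows faster


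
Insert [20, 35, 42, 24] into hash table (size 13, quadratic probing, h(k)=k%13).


Insertions: 20->slot 7; 35->slot 9; 42->slot 3; 24->slot 11
Table: [None, None, None, 42, None, None, None, 20, None, 35, None, 24, None]


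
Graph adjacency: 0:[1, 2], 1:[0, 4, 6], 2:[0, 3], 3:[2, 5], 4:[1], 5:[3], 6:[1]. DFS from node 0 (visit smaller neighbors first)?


DFS stack-based: start with [0]
Visit order: [0, 1, 4, 6, 2, 3, 5]


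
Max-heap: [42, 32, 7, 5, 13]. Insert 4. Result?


Append 4: [42, 32, 7, 5, 13, 4]
Bubble up: no swaps needed
Result: [42, 32, 7, 5, 13, 4]


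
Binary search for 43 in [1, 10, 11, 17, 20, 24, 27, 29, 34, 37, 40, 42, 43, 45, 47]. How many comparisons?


Search for 43:
[0,14] mid=7 arr[7]=29
[8,14] mid=11 arr[11]=42
[12,14] mid=13 arr[13]=45
[12,12] mid=12 arr[12]=43
Total: 4 comparisons


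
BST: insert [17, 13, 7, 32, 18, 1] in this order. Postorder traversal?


Root = 17; build tree by BST insertion.
Postorder traversal: [1, 7, 13, 18, 32, 17]


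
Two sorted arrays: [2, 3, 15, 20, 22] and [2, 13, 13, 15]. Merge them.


Compare heads, take smaller each step.
Merged: [2, 2, 3, 13, 13, 15, 15, 20, 22]


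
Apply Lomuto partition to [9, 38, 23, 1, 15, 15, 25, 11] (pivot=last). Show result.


Elements <= 11 go left of pivot.
Result: [9, 1, 11, 38, 15, 15, 25, 23], pivot at index 2


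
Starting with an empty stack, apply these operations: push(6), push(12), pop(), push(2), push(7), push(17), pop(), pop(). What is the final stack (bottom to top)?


push(6) -> [6]
push(12) -> [6, 12]
pop() returns 12 -> [6]
push(2) -> [6, 2]
push(7) -> [6, 2, 7]
push(17) -> [6, 2, 7, 17]
pop() returns 17 -> [6, 2, 7]
pop() returns 7 -> [6, 2]
Final stack (bottom to top): [6, 2]


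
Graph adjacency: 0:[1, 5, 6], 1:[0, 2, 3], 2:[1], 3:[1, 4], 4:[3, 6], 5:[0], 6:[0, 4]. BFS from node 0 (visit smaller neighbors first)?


BFS queue: start with [0]
Visit order: [0, 1, 5, 6, 2, 3, 4]


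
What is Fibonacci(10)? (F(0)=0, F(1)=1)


F(n)=F(n-1)+F(n-2)
...F(8)=21, F(9)=34, F(10)=55


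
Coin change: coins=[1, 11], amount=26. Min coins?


dp[0]=0; dp[i]=1+min(dp[i-c] for c in coins)
...dp[21]=11, dp[22]=2, dp[23]=3, dp[24]=4, dp[25]=5, dp[26]=6
Minimum coins for 26 = 6


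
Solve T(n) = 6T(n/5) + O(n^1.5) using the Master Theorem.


a=6, b=5, c=1.5. log_5(6)=1.113 < c=1.5. Case 3: O(n^c) = O(n^1.500)
Complexity: O(n^1.500)


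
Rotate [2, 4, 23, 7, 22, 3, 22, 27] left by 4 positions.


Left rotate by 4: [22, 3, 22, 27, 2, 4, 23, 7]


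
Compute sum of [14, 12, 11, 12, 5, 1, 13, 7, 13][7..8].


Prefix sums: [0, 14, 26, 37, 49, 54, 55, 68, 75, 88]
Sum[7..8] = prefix[9] - prefix[7] = 88 - 68 = 20


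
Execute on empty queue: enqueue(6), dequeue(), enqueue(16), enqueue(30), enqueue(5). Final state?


enqueue(6) -> [6]
dequeue() returns 6 -> []
enqueue(16) -> [16]
enqueue(30) -> [16, 30]
enqueue(5) -> [16, 30, 5]
Final queue (front to back): [16, 30, 5]


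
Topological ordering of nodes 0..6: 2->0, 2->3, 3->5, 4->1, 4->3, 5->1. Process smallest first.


Kahn's algorithm, process smallest node first
Order: [2, 0, 4, 3, 5, 1, 6]


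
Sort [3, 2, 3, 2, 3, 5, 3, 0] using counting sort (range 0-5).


Count array: [1, 0, 2, 4, 0, 1]
Reconstruct: [0, 2, 2, 3, 3, 3, 3, 5]


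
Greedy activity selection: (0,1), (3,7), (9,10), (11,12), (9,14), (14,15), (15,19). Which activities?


Greedy: pick earliest-ending, then skip overlaps.
Selected (6 activities): [(0, 1), (3, 7), (9, 10), (11, 12), (14, 15), (15, 19)]


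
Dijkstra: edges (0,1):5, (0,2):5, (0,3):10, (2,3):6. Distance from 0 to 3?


Dijkstra from 0:
Distances: {0: 0, 1: 5, 2: 5, 3: 10}
Shortest distance to 3 = 10, path = [0, 3]


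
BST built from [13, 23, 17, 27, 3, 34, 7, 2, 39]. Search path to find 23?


BST root = 13
Search for 23: compare at each node
Path: [13, 23]


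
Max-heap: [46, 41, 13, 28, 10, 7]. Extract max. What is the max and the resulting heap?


Max = 46
Replace root with last, heapify down
Resulting heap: [41, 28, 13, 7, 10]


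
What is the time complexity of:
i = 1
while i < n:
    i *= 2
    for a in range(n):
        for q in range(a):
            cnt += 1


Per nesting level: O(log n) * O(n) * O(n) [triangular over a] = O(n^2 log n)
Complexity: O(n^2 log n)


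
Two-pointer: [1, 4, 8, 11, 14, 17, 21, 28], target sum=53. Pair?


Two pointers: lo=0, hi=7
No pair sums to 53


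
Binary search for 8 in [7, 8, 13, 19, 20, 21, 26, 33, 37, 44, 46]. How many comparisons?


Search for 8:
[0,10] mid=5 arr[5]=21
[0,4] mid=2 arr[2]=13
[0,1] mid=0 arr[0]=7
[1,1] mid=1 arr[1]=8
Total: 4 comparisons


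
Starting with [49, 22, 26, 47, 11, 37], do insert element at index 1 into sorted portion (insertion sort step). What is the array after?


After one pass: [22, 49, 26, 47, 11, 37]


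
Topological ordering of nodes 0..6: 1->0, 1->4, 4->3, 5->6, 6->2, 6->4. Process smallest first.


Kahn's algorithm, process smallest node first
Order: [1, 0, 5, 6, 2, 4, 3]


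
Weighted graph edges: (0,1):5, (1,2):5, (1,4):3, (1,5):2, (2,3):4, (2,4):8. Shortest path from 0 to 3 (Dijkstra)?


Dijkstra from 0:
Distances: {0: 0, 1: 5, 2: 10, 3: 14, 4: 8, 5: 7}
Shortest distance to 3 = 14, path = [0, 1, 2, 3]


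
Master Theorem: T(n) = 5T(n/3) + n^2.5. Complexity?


a=5, b=3, c=2.5. log_3(5)=1.465 < c=2.5. Case 3: O(n^c) = O(n^2.500)
Complexity: O(n^2.500)


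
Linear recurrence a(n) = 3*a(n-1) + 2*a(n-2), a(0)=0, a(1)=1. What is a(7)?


Build bottom-up:
...a(5)=139, a(6)=495, a(7)=3*495+2*139=1763


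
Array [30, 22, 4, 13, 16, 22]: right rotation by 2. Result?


Right rotate by 2: [16, 22, 30, 22, 4, 13]


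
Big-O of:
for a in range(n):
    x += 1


Per nesting level: O(n) = O(n)
Complexity: O(n)


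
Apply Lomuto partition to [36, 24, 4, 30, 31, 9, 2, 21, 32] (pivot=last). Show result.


Elements <= 32 go left of pivot.
Result: [24, 4, 30, 31, 9, 2, 21, 32, 36], pivot at index 7


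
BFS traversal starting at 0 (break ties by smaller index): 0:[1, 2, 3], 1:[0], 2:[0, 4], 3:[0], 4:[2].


BFS queue: start with [0]
Visit order: [0, 1, 2, 3, 4]


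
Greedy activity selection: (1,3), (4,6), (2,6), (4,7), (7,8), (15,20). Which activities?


Greedy: pick earliest-ending, then skip overlaps.
Selected (4 activities): [(1, 3), (4, 6), (7, 8), (15, 20)]


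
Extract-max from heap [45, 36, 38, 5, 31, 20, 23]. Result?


Max = 45
Replace root with last, heapify down
Resulting heap: [38, 36, 23, 5, 31, 20]


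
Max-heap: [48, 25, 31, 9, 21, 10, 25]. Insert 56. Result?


Append 56: [48, 25, 31, 9, 21, 10, 25, 56]
Bubble up: swap idx 7(56) with idx 3(9); swap idx 3(56) with idx 1(25); swap idx 1(56) with idx 0(48)
Result: [56, 48, 31, 25, 21, 10, 25, 9]


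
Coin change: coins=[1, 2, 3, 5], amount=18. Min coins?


dp[0]=0; dp[i]=1+min(dp[i-c] for c in coins)
...dp[13]=3, dp[14]=4, dp[15]=3, dp[16]=4, dp[17]=4, dp[18]=4
Minimum coins for 18 = 4
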